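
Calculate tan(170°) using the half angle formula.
tan(170°) = sin 340° / (1 + cos 340°) = -0.1763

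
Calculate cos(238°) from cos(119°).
cos(238°) = cos²119° - sin²119° = -0.5299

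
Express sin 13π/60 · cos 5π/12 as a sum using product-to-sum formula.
sin 13π/60 cos 5π/12 = (1/2)[sin(13π/60+5π/12) + sin(13π/60-5π/12)]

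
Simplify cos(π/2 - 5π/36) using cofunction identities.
cos(π/2 - 5π/36) = sin(5π/36)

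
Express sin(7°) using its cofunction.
sin(7°) = cos(90° - 7°) = cos(83°)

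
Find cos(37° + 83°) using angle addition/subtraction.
cos(37° + 83°) = cos 37° cos 83° - sin 37° sin 83° = -1/2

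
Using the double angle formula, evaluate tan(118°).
tan(118°) = 2 tan 59° / (1 - tan²59°) = -1.881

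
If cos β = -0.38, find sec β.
sec β = 1/cos β = -2.632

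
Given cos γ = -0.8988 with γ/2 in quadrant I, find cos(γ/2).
cos(γ/2) = ±√((1 + cos γ)/2); positive since γ/2 ∈ QI, so cos(γ/2) = 0.2249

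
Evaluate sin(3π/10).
sin(3π/10) = 0.809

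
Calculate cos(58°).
cos(58°) = 0.5299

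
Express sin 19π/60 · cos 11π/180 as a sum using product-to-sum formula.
sin 19π/60 cos 11π/180 = (1/2)[sin(19π/60+11π/180) + sin(19π/60-11π/180)]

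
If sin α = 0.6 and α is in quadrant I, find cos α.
cos α = 0.8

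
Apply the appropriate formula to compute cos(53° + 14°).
cos(53° + 14°) = cos 53° cos 14° - sin 53° sin 14° = 0.3907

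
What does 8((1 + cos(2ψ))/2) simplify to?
8((1 + cos(2ψ))/2) = 8(cos²ψ) (using Power reduction)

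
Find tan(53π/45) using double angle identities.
tan(53π/45) = 2 tan 53π/90 / (1 - tan²53π/90) = 0.6249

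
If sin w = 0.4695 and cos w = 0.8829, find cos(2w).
cos(2w) = cos²w - sin²w = 0.5591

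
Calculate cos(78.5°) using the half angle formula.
cos(78.5°) = √((1 + cos 157°)/2) = 0.1994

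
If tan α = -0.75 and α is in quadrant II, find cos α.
cos α = -0.8 (using tan²α + 1 = sec²α)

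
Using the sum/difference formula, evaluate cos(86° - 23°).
cos(86° - 23°) = cos 86° cos 23° + sin 86° sin 23° = 0.454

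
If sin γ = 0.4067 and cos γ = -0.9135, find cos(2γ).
cos(2γ) = cos²γ - sin²γ = 0.6691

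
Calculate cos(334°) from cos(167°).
cos(334°) = cos²167° - sin²167° = 0.8988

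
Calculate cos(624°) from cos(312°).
cos(624°) = cos²312° - sin²312° = -0.1045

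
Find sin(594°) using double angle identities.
sin(594°) = 2 sin 297° cos 297° = -0.809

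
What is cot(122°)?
cot(122°) = -0.6249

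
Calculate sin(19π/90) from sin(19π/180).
sin(19π/90) = 2 sin 19π/180 cos 19π/180 = 0.6157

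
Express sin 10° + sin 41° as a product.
sin 10° + sin 41° = 2 sin(25.5°) cos(-15.5°)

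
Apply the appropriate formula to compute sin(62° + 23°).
sin(62° + 23°) = sin 62° cos 23° + cos 62° sin 23° = 0.9962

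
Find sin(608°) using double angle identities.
sin(608°) = 2 sin 304° cos 304° = -0.9272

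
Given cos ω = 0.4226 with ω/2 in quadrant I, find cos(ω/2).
cos(ω/2) = ±√((1 + cos ω)/2); positive since ω/2 ∈ QI, so cos(ω/2) = 0.8434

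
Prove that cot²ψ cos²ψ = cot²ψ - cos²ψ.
RHS = cos²ψ/sin²ψ - cos²ψ = cos²ψ(1/sin²ψ - 1) = cos²ψ · (1 - sin²ψ)/sin²ψ = cos²ψ · cos²ψ/sin²ψ = cos²ψ · cot²ψ = LHS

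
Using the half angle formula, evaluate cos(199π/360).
cos(199π/360) = -√((1 + cos 199π/180)/2) = -0.165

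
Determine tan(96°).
tan(96°) = -9.514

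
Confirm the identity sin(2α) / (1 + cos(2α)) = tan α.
LHS = 2 sin α cos α / (2cos²α) = sin α/cos α = tan α = RHS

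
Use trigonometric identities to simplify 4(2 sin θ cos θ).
4(2 sin θ cos θ) = 4(sin(2θ)) (using Double angle)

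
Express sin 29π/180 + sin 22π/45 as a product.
sin 29π/180 + sin 22π/45 = 2 sin(13π/40) cos(-59π/360)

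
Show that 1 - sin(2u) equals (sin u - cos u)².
RHS = sin²u - 2 sin u cos u + cos²u = (sin²u + cos²u) - 2 sin u cos u = 1 - sin(2u) = LHS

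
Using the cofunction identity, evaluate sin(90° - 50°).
sin(90° - 50°) = cos(50°) = 0.6428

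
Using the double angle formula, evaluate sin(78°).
sin(78°) = 2 sin 39° cos 39° = 0.9781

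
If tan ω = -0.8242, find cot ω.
cot ω = 1/tan ω = -1.213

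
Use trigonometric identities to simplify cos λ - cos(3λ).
cos λ - cos(3λ) = 2 sin(2λ) sin λ (using Sum-to-product)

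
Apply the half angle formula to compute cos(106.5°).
cos(106.5°) = -√((1 + cos 213°)/2) = -0.284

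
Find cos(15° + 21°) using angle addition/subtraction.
cos(15° + 21°) = cos 15° cos 21° - sin 15° sin 21° = 0.809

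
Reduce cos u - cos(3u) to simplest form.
cos u - cos(3u) = 2 sin(2u) sin u (using Sum-to-product)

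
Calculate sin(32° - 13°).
sin(32° - 13°) = sin 32° cos 13° - cos 32° sin 13° = 0.3256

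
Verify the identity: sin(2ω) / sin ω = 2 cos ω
LHS = 2 sin ω cos ω / sin ω = 2 cos ω = RHS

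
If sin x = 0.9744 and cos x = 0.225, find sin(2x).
sin(2x) = 2 sin x cos x = 0.4385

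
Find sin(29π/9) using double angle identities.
sin(29π/9) = 2 sin 29π/18 cos 29π/18 = -0.6428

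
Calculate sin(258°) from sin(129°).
sin(258°) = 2 sin 129° cos 129° = -0.9781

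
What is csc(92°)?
csc(92°) = 1.001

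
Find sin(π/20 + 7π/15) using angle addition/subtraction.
sin(π/20 + 7π/15) = sin π/20 cos 7π/15 + cos π/20 sin 7π/15 = 0.9986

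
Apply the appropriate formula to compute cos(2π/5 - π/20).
cos(2π/5 - π/20) = cos 2π/5 cos π/20 + sin 2π/5 sin π/20 = 0.454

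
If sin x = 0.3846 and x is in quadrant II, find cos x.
cos x = -0.9231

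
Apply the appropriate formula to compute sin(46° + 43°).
sin(46° + 43°) = sin 46° cos 43° + cos 46° sin 43° = 0.9998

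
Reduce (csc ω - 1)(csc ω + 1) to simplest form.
(csc ω - 1)(csc ω + 1) = cot²ω (using Diff. of squares)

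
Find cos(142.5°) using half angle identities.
cos(142.5°) = -√((1 + cos 285°)/2) = -0.7934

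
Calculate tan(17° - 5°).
tan(17° - 5°) = (tan 17° - tan 5°)/(1 + tan 17° tan 5°) = 0.2126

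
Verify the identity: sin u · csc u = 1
LHS = sin u · (1/sin u) = 1 = RHS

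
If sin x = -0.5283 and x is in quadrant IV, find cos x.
cos x = 0.8491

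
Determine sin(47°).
sin(47°) = 0.7314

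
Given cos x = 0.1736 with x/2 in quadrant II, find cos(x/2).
cos(x/2) = ±√((1 + cos x)/2); negative since x/2 ∈ QII, so cos(x/2) = -0.766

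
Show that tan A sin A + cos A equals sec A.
LHS = sin²A/cos A + cos A = (sin²A + cos²A)/cos A = 1/cos A = sec A = RHS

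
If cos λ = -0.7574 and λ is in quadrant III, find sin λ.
sin λ = -0.653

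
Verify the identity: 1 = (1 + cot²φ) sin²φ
RHS = csc²φ · sin²φ = (1/sin²φ) · sin²φ = 1 = LHS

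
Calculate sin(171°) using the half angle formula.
sin(171°) = √((1 - cos 342°)/2) = 0.1564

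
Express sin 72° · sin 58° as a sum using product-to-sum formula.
sin 72° sin 58° = (1/2)[cos(72°-58°) - cos(72°+58°)]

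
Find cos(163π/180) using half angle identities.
cos(163π/180) = -√((1 + cos 163π/90)/2) = -0.9563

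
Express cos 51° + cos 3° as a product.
cos 51° + cos 3° = 2 cos(27°) cos(24°)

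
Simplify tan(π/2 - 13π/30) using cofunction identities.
tan(π/2 - 13π/30) = cot(13π/30)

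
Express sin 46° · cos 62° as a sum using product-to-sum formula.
sin 46° cos 62° = (1/2)[sin(46°+62°) + sin(46°-62°)]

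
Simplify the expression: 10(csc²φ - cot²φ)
10(csc²φ - cot²φ) = 10 (using Pythagorean identity)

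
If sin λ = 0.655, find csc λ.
csc λ = 1/sin λ = 1.527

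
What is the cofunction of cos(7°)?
cos(7°) = sin(90° - 7°) = sin(83°)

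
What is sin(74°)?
sin(74°) = 0.9613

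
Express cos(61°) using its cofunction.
cos(61°) = sin(90° - 61°) = sin(29°)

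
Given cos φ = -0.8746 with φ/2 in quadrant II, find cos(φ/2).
cos(φ/2) = ±√((1 + cos φ)/2); negative since φ/2 ∈ QII, so cos(φ/2) = -0.2504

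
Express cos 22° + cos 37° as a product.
cos 22° + cos 37° = 2 cos(29.5°) cos(-7.5°)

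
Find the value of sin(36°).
sin(36°) = 0.5878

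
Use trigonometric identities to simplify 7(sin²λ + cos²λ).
7(sin²λ + cos²λ) = 7 (using Pythagorean identity)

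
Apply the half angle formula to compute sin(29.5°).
sin(29.5°) = √((1 - cos 59°)/2) = 0.4924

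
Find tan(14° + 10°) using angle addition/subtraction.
tan(14° + 10°) = (tan 14° + tan 10°)/(1 - tan 14° tan 10°) = 0.4452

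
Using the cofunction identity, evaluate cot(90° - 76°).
cot(90° - 76°) = tan(76°) = 4.011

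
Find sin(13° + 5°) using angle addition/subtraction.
sin(13° + 5°) = sin 13° cos 5° + cos 13° sin 5° = 0.309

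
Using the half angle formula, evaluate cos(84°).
cos(84°) = √((1 + cos 168°)/2) = 0.1045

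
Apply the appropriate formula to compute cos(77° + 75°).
cos(77° + 75°) = cos 77° cos 75° - sin 77° sin 75° = -0.8829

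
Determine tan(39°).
tan(39°) = 0.8098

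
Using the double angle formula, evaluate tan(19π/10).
tan(19π/10) = 2 tan 19π/20 / (1 - tan²19π/20) = -0.3249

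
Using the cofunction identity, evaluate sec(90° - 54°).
sec(90° - 54°) = csc(54°) = 1.236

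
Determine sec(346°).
sec(346°) = 1.031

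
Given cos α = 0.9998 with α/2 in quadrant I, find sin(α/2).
sin(α/2) = ±√((1 - cos α)/2); positive since α/2 ∈ QI, so sin(α/2) = 0.01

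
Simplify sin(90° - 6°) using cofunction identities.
sin(90° - 6°) = cos(6°)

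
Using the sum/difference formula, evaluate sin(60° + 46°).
sin(60° + 46°) = sin 60° cos 46° + cos 60° sin 46° = 0.9613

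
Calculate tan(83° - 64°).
tan(83° - 64°) = (tan 83° - tan 64°)/(1 + tan 83° tan 64°) = 0.3443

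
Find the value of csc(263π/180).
csc(263π/180) = -1.008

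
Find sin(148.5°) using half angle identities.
sin(148.5°) = √((1 - cos 297°)/2) = 0.5225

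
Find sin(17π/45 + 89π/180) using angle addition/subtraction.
sin(17π/45 + 89π/180) = sin 17π/45 cos 89π/180 + cos 17π/45 sin 89π/180 = 0.3907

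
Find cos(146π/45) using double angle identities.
cos(146π/45) = cos²73π/45 - sin²73π/45 = -0.7193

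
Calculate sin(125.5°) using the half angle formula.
sin(125.5°) = √((1 - cos 251°)/2) = 0.8141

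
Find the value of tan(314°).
tan(314°) = -1.036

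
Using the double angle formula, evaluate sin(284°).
sin(284°) = 2 sin 142° cos 142° = -0.9703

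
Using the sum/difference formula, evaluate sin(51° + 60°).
sin(51° + 60°) = sin 51° cos 60° + cos 51° sin 60° = 0.9336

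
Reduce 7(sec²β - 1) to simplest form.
7(sec²β - 1) = 7(tan²β) (using Pythagorean identity)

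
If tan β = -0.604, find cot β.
cot β = 1/tan β = -1.656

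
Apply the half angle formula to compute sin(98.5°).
sin(98.5°) = √((1 - cos 197°)/2) = 0.989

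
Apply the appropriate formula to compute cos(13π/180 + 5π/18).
cos(13π/180 + 5π/18) = cos 13π/180 cos 5π/18 - sin 13π/180 sin 5π/18 = 0.454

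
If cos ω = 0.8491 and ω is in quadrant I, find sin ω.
sin ω = 0.5282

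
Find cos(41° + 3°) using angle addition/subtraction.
cos(41° + 3°) = cos 41° cos 3° - sin 41° sin 3° = 0.7193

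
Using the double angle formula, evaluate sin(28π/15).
sin(28π/15) = 2 sin 14π/15 cos 14π/15 = -0.4067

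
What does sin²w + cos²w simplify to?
sin²w + cos²w = 1 (using Pythagorean identity)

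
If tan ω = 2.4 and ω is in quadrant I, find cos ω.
cos ω = 0.3846 (using tan²ω + 1 = sec²ω)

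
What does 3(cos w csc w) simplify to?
3(cos w csc w) = 3(cot w) (using Reciprocal + quotient)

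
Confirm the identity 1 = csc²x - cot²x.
RHS = 1/sin²x - cos²x/sin²x = (1 - cos²x)/sin²x = sin²x/sin²x = 1 = LHS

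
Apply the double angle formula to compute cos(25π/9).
cos(25π/9) = cos²25π/18 - sin²25π/18 = -0.766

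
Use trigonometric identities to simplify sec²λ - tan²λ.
sec²λ - tan²λ = 1 (using Pythagorean identity)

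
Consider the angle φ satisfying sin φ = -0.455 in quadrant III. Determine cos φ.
cos φ = ±√(1 - sin²φ) = -0.8905 (negative in QIII)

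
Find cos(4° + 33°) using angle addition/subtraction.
cos(4° + 33°) = cos 4° cos 33° - sin 4° sin 33° = 0.7986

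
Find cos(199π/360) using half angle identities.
cos(199π/360) = -√((1 + cos 199π/180)/2) = -0.165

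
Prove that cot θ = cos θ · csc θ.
RHS = cos θ · (1/sin θ) = cos θ/sin θ = cot θ = LHS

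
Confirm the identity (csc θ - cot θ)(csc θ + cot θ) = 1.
LHS = csc²θ - cot²θ = (1 + cot²θ) - cot²θ = 1 = RHS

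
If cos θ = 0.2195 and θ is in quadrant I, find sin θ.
sin θ = 0.9756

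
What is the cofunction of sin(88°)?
sin(88°) = cos(90° - 88°) = cos(2°)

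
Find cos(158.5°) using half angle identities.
cos(158.5°) = -√((1 + cos 317°)/2) = -0.9304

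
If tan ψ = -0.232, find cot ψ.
cot ψ = 1/tan ψ = -4.31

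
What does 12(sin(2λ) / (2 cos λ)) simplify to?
12(sin(2λ) / (2 cos λ)) = 12(sin λ) (using Double angle)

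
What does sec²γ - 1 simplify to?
sec²γ - 1 = tan²γ (using Pythagorean identity)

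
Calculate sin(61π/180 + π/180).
sin(61π/180 + π/180) = sin 61π/180 cos π/180 + cos 61π/180 sin π/180 = 0.8829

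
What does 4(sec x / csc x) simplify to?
4(sec x / csc x) = 4(tan x) (using Reciprocal identities)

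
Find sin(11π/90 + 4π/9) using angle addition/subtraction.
sin(11π/90 + 4π/9) = sin 11π/90 cos 4π/9 + cos 11π/90 sin 4π/9 = 0.9781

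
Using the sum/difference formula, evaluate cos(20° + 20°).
cos(20° + 20°) = cos 20° cos 20° - sin 20° sin 20° = 0.766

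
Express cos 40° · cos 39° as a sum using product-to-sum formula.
cos 40° cos 39° = (1/2)[cos(40°-39°) + cos(40°+39°)]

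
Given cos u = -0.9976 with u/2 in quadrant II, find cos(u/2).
cos(u/2) = ±√((1 + cos u)/2); negative since u/2 ∈ QII, so cos(u/2) = -0.03464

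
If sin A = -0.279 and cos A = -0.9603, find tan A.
tan A = sin A / cos A = 0.2905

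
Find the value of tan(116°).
tan(116°) = -2.05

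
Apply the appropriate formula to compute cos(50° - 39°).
cos(50° - 39°) = cos 50° cos 39° + sin 50° sin 39° = 0.9816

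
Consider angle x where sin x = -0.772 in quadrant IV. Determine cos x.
cos x = √(1 - sin²x) = 0.6356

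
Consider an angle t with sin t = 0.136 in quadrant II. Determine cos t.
cos t = ±√(1 - sin²t) = -0.9907 (negative in QII)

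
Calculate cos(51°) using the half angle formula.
cos(51°) = √((1 + cos 102°)/2) = 0.6293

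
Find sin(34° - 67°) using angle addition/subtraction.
sin(34° - 67°) = sin 34° cos 67° - cos 34° sin 67° = -0.5446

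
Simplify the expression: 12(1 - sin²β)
12(1 - sin²β) = 12(cos²β) (using Pythagorean identity)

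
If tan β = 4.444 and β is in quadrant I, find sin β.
sin β = 0.9756 (using tan²β + 1 = sec²β)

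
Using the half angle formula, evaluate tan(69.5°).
tan(69.5°) = sin 139° / (1 + cos 139°) = 2.675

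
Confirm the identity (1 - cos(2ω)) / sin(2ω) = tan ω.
LHS = 2sin²ω / (2 sin ω cos ω) = sin ω/cos ω = tan ω = RHS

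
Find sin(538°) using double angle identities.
sin(538°) = 2 sin 269° cos 269° = 0.0349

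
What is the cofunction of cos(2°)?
cos(2°) = sin(90° - 2°) = sin(88°)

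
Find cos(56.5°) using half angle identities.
cos(56.5°) = √((1 + cos 113°)/2) = 0.5519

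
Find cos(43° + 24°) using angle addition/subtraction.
cos(43° + 24°) = cos 43° cos 24° - sin 43° sin 24° = 0.3907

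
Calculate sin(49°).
sin(49°) = 0.7547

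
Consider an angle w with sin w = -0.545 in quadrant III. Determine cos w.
cos w = ±√(1 - sin²w) = -0.8384 (negative in QIII)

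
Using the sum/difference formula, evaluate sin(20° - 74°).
sin(20° - 74°) = sin 20° cos 74° - cos 20° sin 74° = -0.809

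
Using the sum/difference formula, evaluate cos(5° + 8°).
cos(5° + 8°) = cos 5° cos 8° - sin 5° sin 8° = 0.9744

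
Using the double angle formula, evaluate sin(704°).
sin(704°) = 2 sin 352° cos 352° = -0.2756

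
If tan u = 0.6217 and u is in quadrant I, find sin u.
sin u = 0.528 (using tan²u + 1 = sec²u)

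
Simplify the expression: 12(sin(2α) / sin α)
12(sin(2α) / sin α) = 12(2 cos α) (using Double angle)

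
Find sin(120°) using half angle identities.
sin(120°) = √((1 - cos 240°)/2) = √3/2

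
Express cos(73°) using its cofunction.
cos(73°) = sin(90° - 73°) = sin(17°)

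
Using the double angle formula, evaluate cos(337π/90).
cos(337π/90) = cos²337π/180 - sin²337π/180 = 0.6947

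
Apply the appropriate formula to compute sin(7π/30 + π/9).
sin(7π/30 + π/9) = sin 7π/30 cos π/9 + cos 7π/30 sin π/9 = 0.8829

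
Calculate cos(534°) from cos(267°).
cos(534°) = 1 - 2sin²267° = -0.9945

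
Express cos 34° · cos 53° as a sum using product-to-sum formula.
cos 34° cos 53° = (1/2)[cos(34°-53°) + cos(34°+53°)]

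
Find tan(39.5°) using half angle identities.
tan(39.5°) = sin 79° / (1 + cos 79°) = 0.8243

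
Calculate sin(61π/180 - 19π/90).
sin(61π/180 - 19π/90) = sin 61π/180 cos 19π/90 - cos 61π/180 sin 19π/90 = 0.3907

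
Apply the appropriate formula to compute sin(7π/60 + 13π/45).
sin(7π/60 + 13π/45) = sin 7π/60 cos 13π/45 + cos 7π/60 sin 13π/45 = 0.9563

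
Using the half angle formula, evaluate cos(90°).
cos(90°) = √((1 + cos 180°)/2) = 0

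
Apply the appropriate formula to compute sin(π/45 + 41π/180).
sin(π/45 + 41π/180) = sin π/45 cos 41π/180 + cos π/45 sin 41π/180 = √2/2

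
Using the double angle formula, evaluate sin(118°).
sin(118°) = 2 sin 59° cos 59° = 0.8829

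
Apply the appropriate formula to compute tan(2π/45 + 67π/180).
tan(2π/45 + 67π/180) = (tan 2π/45 + tan 67π/180)/(1 - tan 2π/45 tan 67π/180) = 2+√3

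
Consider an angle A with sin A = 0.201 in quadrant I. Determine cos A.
cos A = √(1 - sin²A) = 0.9796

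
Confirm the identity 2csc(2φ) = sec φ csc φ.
LHS = 2/sin(2φ) = 2/(2 sin φ cos φ) = 1/(sin φ cos φ) = (1/cos φ)(1/sin φ) = sec φ csc φ = RHS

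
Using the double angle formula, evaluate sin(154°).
sin(154°) = 2 sin 77° cos 77° = 0.4384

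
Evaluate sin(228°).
sin(228°) = -0.7431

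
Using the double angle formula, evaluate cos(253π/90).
cos(253π/90) = 1 - 2sin²253π/180 = -0.829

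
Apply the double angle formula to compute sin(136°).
sin(136°) = 2 sin 68° cos 68° = 0.6947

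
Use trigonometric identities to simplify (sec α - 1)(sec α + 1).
(sec α - 1)(sec α + 1) = tan²α (using Diff. of squares)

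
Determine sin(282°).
sin(282°) = -0.9781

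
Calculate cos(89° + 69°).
cos(89° + 69°) = cos 89° cos 69° - sin 89° sin 69° = -0.9272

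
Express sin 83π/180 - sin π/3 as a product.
sin 83π/180 - sin π/3 = 2 cos(143π/360) sin(23π/360)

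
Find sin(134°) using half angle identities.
sin(134°) = √((1 - cos 268°)/2) = 0.7193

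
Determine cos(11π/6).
cos(11π/6) = √3/2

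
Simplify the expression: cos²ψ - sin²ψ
cos²ψ - sin²ψ = cos(2ψ) (using Double angle)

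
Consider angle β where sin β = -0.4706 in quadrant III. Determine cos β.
cos β = ±√(1 - sin²β) = -0.8823 (negative in QIII)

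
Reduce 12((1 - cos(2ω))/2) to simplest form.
12((1 - cos(2ω))/2) = 12(sin²ω) (using Power reduction)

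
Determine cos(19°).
cos(19°) = 0.9455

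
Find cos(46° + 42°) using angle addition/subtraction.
cos(46° + 42°) = cos 46° cos 42° - sin 46° sin 42° = 0.0349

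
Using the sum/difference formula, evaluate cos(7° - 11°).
cos(7° - 11°) = cos 7° cos 11° + sin 7° sin 11° = 0.9976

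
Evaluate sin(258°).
sin(258°) = -0.9781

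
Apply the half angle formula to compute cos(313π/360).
cos(313π/360) = -√((1 + cos 313π/180)/2) = -0.9171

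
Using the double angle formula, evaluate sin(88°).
sin(88°) = 2 sin 44° cos 44° = 0.9994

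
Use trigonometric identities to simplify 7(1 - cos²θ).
7(1 - cos²θ) = 7(sin²θ) (using Pythagorean identity)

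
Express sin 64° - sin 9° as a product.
sin 64° - sin 9° = 2 cos(36.5°) sin(27.5°)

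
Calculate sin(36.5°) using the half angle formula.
sin(36.5°) = √((1 - cos 73°)/2) = 0.5948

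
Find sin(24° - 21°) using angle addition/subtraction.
sin(24° - 21°) = sin 24° cos 21° - cos 24° sin 21° = 0.05234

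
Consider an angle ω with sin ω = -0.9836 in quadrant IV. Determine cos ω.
cos ω = √(1 - sin²ω) = 0.1804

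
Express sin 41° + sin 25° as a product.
sin 41° + sin 25° = 2 sin(33°) cos(8°)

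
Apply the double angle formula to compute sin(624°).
sin(624°) = 2 sin 312° cos 312° = -0.9945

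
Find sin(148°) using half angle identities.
sin(148°) = √((1 - cos 296°)/2) = 0.5299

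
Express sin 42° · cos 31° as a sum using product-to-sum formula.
sin 42° cos 31° = (1/2)[sin(42°+31°) + sin(42°-31°)]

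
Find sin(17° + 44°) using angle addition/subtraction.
sin(17° + 44°) = sin 17° cos 44° + cos 17° sin 44° = 0.8746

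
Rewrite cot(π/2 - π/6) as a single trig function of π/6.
cot(π/2 - π/6) = tan(π/6)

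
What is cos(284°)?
cos(284°) = 0.2419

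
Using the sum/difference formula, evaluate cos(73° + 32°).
cos(73° + 32°) = cos 73° cos 32° - sin 73° sin 32° = -(√6-√2)/4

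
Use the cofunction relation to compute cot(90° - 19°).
cot(90° - 19°) = tan(19°) = 0.3443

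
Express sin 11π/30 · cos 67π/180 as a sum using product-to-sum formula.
sin 11π/30 cos 67π/180 = (1/2)[sin(11π/30+67π/180) + sin(11π/30-67π/180)]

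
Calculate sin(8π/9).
sin(8π/9) = 0.342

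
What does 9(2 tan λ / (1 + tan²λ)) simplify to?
9(2 tan λ / (1 + tan²λ)) = 9(sin(2λ)) (using Double angle)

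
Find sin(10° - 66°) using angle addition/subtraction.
sin(10° - 66°) = sin 10° cos 66° - cos 10° sin 66° = -0.829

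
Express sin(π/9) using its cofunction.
sin(π/9) = cos(π/2 - π/9) = cos(7π/18)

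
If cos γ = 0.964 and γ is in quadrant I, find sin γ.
sin γ = 0.2659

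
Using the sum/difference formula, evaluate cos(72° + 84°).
cos(72° + 84°) = cos 72° cos 84° - sin 72° sin 84° = -0.9135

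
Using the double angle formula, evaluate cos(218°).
cos(218°) = cos²109° - sin²109° = -0.788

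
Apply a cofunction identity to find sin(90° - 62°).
sin(90° - 62°) = cos(62°) = 0.4695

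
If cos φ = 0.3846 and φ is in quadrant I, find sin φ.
sin φ = 0.9231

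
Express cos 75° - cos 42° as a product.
cos 75° - cos 42° = -2 sin(58.5°) sin(16.5°)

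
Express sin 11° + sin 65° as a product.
sin 11° + sin 65° = 2 sin(38°) cos(-27°)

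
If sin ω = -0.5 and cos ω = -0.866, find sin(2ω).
sin(2ω) = 2 sin ω cos ω = 0.866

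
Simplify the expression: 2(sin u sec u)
2(sin u sec u) = 2(tan u) (using Reciprocal + quotient)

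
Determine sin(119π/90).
sin(119π/90) = -0.848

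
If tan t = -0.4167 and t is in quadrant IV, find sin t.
sin t = -0.3846 (using tan²t + 1 = sec²t)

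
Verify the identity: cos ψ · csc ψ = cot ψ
LHS = cos ψ · (1/sin ψ) = cos ψ/sin ψ = cot ψ = RHS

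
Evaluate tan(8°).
tan(8°) = 0.1405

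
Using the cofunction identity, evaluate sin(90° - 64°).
sin(90° - 64°) = cos(64°) = 0.4384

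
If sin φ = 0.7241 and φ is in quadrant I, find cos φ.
cos φ = 0.6897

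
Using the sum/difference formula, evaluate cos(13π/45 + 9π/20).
cos(13π/45 + 9π/20) = cos 13π/45 cos 9π/20 - sin 13π/45 sin 9π/20 = -0.682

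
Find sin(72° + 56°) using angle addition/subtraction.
sin(72° + 56°) = sin 72° cos 56° + cos 72° sin 56° = 0.788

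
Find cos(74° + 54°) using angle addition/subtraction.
cos(74° + 54°) = cos 74° cos 54° - sin 74° sin 54° = -0.6157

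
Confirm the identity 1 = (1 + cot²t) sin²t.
RHS = csc²t · sin²t = (1/sin²t) · sin²t = 1 = LHS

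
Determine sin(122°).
sin(122°) = 0.848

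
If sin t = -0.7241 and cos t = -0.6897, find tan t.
tan t = sin t / cos t = 1.05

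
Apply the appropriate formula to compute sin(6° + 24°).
sin(6° + 24°) = sin 6° cos 24° + cos 6° sin 24° = 1/2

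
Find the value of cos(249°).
cos(249°) = -0.3584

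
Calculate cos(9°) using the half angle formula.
cos(9°) = √((1 + cos 18°)/2) = 0.9877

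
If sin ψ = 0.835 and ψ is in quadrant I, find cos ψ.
cos ψ = 0.5502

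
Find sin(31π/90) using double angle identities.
sin(31π/90) = 2 sin 31π/180 cos 31π/180 = 0.8829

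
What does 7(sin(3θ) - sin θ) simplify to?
7(sin(3θ) - sin θ) = 7(2 cos(2θ) sin θ) (using Sum-to-product)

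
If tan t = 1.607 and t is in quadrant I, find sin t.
sin t = 0.849 (using tan²t + 1 = sec²t)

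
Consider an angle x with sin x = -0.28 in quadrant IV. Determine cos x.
cos x = √(1 - sin²x) = 0.96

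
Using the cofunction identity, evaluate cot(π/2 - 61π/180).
cot(π/2 - 61π/180) = tan(61π/180) = 1.804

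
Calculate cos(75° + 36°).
cos(75° + 36°) = cos 75° cos 36° - sin 75° sin 36° = -0.3584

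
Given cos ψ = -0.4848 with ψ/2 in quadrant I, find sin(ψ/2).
sin(ψ/2) = ±√((1 - cos ψ)/2); positive since ψ/2 ∈ QI, so sin(ψ/2) = 0.8616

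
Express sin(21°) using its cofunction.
sin(21°) = cos(90° - 21°) = cos(69°)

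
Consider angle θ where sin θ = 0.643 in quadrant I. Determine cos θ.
cos θ = √(1 - sin²θ) = 0.7659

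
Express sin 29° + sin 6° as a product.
sin 29° + sin 6° = 2 sin(17.5°) cos(11.5°)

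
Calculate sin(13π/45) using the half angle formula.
sin(13π/45) = √((1 - cos 26π/45)/2) = 0.788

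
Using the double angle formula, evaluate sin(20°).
sin(20°) = 2 sin 10° cos 10° = 0.342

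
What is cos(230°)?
cos(230°) = -0.6428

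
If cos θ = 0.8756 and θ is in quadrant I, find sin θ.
sin θ = 0.483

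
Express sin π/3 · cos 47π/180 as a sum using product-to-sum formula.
sin π/3 cos 47π/180 = (1/2)[sin(π/3+47π/180) + sin(π/3-47π/180)]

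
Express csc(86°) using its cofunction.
csc(86°) = sec(90° - 86°) = sec(4°)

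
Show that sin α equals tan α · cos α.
RHS = (sin α/cos α) · cos α = sin α = LHS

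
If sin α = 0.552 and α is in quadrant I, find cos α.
cos α = 0.8338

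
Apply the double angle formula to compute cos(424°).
cos(424°) = cos²212° - sin²212° = 0.4384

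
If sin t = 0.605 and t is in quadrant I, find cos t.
cos t = 0.7962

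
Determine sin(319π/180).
sin(319π/180) = -0.6561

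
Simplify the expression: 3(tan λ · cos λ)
3(tan λ · cos λ) = 3(sin λ) (using Quotient identity)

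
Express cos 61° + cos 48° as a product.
cos 61° + cos 48° = 2 cos(54.5°) cos(6.5°)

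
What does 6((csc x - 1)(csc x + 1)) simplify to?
6((csc x - 1)(csc x + 1)) = 6(cot²x) (using Diff. of squares)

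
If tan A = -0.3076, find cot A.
cot A = 1/tan A = -3.251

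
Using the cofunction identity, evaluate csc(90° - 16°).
csc(90° - 16°) = sec(16°) = 1.04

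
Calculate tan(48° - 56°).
tan(48° - 56°) = (tan 48° - tan 56°)/(1 + tan 48° tan 56°) = -0.1405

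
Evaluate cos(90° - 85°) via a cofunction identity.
cos(90° - 85°) = sin(85°) = 0.9962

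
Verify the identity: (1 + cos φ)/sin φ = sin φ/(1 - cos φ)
RHS = sin φ(1 + cos φ) / ((1 - cos φ)(1 + cos φ)) = sin φ(1 + cos φ) / (1 - cos²φ) = sin φ(1 + cos φ) / sin²φ = (1 + cos φ)/sin φ = LHS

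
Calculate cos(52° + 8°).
cos(52° + 8°) = cos 52° cos 8° - sin 52° sin 8° = 1/2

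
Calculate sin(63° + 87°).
sin(63° + 87°) = sin 63° cos 87° + cos 63° sin 87° = 1/2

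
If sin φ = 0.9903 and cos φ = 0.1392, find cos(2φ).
cos(2φ) = cos²φ - sin²φ = -0.9613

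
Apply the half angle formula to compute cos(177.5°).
cos(177.5°) = -√((1 + cos 355°)/2) = -0.999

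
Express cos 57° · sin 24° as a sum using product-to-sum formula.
cos 57° sin 24° = (1/2)[sin(57°+24°) - sin(57°-24°)]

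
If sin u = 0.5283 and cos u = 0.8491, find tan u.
tan u = sin u / cos u = 0.6222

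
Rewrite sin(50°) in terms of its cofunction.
sin(50°) = cos(90° - 50°) = cos(40°)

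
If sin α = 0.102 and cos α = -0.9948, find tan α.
tan α = sin α / cos α = -0.1025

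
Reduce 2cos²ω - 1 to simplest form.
2cos²ω - 1 = cos(2ω) (using Double angle)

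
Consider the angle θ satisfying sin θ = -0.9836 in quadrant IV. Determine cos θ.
cos θ = √(1 - sin²θ) = 0.1804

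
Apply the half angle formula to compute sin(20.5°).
sin(20.5°) = √((1 - cos 41°)/2) = 0.3502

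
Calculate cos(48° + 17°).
cos(48° + 17°) = cos 48° cos 17° - sin 48° sin 17° = 0.4226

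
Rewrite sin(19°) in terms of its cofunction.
sin(19°) = cos(90° - 19°) = cos(71°)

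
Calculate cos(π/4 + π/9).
cos(π/4 + π/9) = cos π/4 cos π/9 - sin π/4 sin π/9 = 0.4226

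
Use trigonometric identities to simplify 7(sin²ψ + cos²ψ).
7(sin²ψ + cos²ψ) = 7 (using Pythagorean identity)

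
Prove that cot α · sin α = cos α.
LHS = (cos α/sin α) · sin α = cos α = RHS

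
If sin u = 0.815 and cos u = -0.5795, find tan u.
tan u = sin u / cos u = -1.406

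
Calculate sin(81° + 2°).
sin(81° + 2°) = sin 81° cos 2° + cos 81° sin 2° = 0.9925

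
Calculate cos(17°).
cos(17°) = 0.9563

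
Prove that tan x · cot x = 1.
LHS = (sin x/cos x) · (cos x/sin x) = 1 = RHS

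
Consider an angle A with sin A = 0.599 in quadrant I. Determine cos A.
cos A = √(1 - sin²A) = 0.8007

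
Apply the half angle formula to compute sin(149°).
sin(149°) = √((1 - cos 298°)/2) = 0.515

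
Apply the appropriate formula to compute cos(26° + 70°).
cos(26° + 70°) = cos 26° cos 70° - sin 26° sin 70° = -0.1045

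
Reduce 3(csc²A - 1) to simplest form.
3(csc²A - 1) = 3(cot²A) (using Pythagorean identity)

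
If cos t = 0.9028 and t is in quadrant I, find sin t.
sin t = 0.4301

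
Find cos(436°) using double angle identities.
cos(436°) = 1 - 2sin²218° = 0.2419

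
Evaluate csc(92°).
csc(92°) = 1.001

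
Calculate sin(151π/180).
sin(151π/180) = 0.4848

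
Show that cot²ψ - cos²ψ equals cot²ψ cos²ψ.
LHS = cos²ψ/sin²ψ - cos²ψ = cos²ψ(1/sin²ψ - 1) = cos²ψ · (1 - sin²ψ)/sin²ψ = cos²ψ · cos²ψ/sin²ψ = cos²ψ · cot²ψ = RHS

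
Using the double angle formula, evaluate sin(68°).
sin(68°) = 2 sin 34° cos 34° = 0.9272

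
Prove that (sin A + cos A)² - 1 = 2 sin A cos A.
LHS = sin²A + 2 sin A cos A + cos²A - 1 = (sin²A + cos²A) + 2 sin A cos A - 1 = 1 + 2 sin A cos A - 1 = 2 sin A cos A = RHS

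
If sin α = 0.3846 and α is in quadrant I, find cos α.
cos α = 0.9231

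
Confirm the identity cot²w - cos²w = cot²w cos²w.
LHS = cos²w/sin²w - cos²w = cos²w(1/sin²w - 1) = cos²w · (1 - sin²w)/sin²w = cos²w · cos²w/sin²w = cos²w · cot²w = RHS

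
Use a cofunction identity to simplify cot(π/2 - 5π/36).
cot(π/2 - 5π/36) = tan(5π/36)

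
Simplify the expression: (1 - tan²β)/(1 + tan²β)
(1 - tan²β)/(1 + tan²β) = cos(2β) (using Double angle)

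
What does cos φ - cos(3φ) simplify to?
cos φ - cos(3φ) = 2 sin(2φ) sin φ (using Sum-to-product)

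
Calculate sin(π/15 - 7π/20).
sin(π/15 - 7π/20) = sin π/15 cos 7π/20 - cos π/15 sin 7π/20 = -0.7771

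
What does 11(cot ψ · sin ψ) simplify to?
11(cot ψ · sin ψ) = 11(cos ψ) (using Quotient identity)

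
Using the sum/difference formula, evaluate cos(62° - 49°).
cos(62° - 49°) = cos 62° cos 49° + sin 62° sin 49° = 0.9744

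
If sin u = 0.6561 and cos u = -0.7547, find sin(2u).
sin(2u) = 2 sin u cos u = -0.9903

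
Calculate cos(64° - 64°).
cos(64° - 64°) = cos 64° cos 64° + sin 64° sin 64° = 1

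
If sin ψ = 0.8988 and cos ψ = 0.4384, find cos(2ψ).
cos(2ψ) = cos²ψ - sin²ψ = -0.6156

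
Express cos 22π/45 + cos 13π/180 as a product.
cos 22π/45 + cos 13π/180 = 2 cos(101π/360) cos(5π/24)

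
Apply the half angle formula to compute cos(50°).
cos(50°) = √((1 + cos 100°)/2) = 0.6428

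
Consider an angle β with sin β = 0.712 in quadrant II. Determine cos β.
cos β = ±√(1 - sin²β) = -0.7022 (negative in QII)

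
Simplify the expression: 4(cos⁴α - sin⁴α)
4(cos⁴α - sin⁴α) = 4(cos(2α)) (using Factoring + double angle)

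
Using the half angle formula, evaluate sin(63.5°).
sin(63.5°) = √((1 - cos 127°)/2) = 0.8949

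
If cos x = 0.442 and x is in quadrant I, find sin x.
sin x = 0.897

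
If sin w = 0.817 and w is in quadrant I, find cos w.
cos w = 0.5766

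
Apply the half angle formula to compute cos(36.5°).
cos(36.5°) = √((1 + cos 73°)/2) = 0.8039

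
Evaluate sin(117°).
sin(117°) = 0.891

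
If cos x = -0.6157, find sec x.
sec x = 1/cos x = -1.624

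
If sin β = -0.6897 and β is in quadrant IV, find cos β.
cos β = 0.7241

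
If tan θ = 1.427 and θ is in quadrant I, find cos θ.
cos θ = 0.5739 (using tan²θ + 1 = sec²θ)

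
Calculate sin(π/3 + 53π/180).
sin(π/3 + 53π/180) = sin π/3 cos 53π/180 + cos π/3 sin 53π/180 = 0.9205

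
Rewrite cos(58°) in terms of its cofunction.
cos(58°) = sin(90° - 58°) = sin(32°)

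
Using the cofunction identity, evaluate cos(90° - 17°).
cos(90° - 17°) = sin(17°) = 0.2924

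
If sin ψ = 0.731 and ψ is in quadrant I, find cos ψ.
cos ψ = 0.6824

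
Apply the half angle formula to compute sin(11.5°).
sin(11.5°) = √((1 - cos 23°)/2) = 0.1994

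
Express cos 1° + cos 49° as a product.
cos 1° + cos 49° = 2 cos(25°) cos(-24°)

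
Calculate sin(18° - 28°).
sin(18° - 28°) = sin 18° cos 28° - cos 18° sin 28° = -0.1736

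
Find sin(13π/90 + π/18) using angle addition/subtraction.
sin(13π/90 + π/18) = sin 13π/90 cos π/18 + cos 13π/90 sin π/18 = 0.5878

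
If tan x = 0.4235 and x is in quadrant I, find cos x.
cos x = 0.9208 (using tan²x + 1 = sec²x)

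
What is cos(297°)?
cos(297°) = 0.454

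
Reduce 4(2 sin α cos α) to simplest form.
4(2 sin α cos α) = 4(sin(2α)) (using Double angle)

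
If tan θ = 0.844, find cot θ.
cot θ = 1/tan θ = 1.185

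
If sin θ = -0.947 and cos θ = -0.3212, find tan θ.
tan θ = sin θ / cos θ = 2.948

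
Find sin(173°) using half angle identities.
sin(173°) = √((1 - cos 346°)/2) = 0.1219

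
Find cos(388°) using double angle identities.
cos(388°) = cos²194° - sin²194° = 0.8829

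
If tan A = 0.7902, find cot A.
cot A = 1/tan A = 1.266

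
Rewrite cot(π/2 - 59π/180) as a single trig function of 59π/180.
cot(π/2 - 59π/180) = tan(59π/180)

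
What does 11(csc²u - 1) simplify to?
11(csc²u - 1) = 11(cot²u) (using Pythagorean identity)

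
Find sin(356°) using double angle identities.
sin(356°) = 2 sin 178° cos 178° = -0.06976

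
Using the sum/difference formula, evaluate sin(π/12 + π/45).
sin(π/12 + π/45) = sin π/12 cos π/45 + cos π/12 sin π/45 = 0.3256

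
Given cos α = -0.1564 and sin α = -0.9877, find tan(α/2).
tan(α/2) = sin α / (1 + cos α) = -1.171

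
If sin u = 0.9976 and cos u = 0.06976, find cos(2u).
cos(2u) = cos²u - sin²u = -0.9903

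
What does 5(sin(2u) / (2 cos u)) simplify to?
5(sin(2u) / (2 cos u)) = 5(sin u) (using Double angle)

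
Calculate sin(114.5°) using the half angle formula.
sin(114.5°) = √((1 - cos 229°)/2) = 0.91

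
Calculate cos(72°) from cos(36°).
cos(72°) = cos²36° - sin²36° = 0.309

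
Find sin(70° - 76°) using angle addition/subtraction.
sin(70° - 76°) = sin 70° cos 76° - cos 70° sin 76° = -0.1045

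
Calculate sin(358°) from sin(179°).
sin(358°) = 2 sin 179° cos 179° = -0.0349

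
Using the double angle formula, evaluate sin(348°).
sin(348°) = 2 sin 174° cos 174° = -0.2079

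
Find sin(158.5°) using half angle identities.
sin(158.5°) = √((1 - cos 317°)/2) = 0.3665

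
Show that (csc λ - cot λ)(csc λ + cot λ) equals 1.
LHS = csc²λ - cot²λ = (1 + cot²λ) - cot²λ = 1 = RHS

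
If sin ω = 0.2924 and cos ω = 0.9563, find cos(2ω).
cos(2ω) = cos²ω - sin²ω = 0.829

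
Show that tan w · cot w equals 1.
LHS = (sin w/cos w) · (cos w/sin w) = 1 = RHS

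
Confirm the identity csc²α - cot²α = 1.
LHS = 1/sin²α - cos²α/sin²α = (1 - cos²α)/sin²α = sin²α/sin²α = 1 = RHS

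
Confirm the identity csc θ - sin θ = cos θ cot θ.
LHS = 1/sin θ - sin θ = (1 - sin²θ)/sin θ = cos²θ/sin θ = cos θ · (cos θ/sin θ) = cos θ cot θ = RHS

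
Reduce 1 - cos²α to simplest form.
1 - cos²α = sin²α (using Pythagorean identity)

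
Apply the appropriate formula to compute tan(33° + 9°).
tan(33° + 9°) = (tan 33° + tan 9°)/(1 - tan 33° tan 9°) = 0.9004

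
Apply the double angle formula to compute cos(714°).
cos(714°) = cos²357° - sin²357° = 0.9945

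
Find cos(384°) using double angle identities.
cos(384°) = cos²192° - sin²192° = 0.9135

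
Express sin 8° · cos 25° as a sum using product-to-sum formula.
sin 8° cos 25° = (1/2)[sin(8°+25°) + sin(8°-25°)]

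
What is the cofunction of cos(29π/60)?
cos(29π/60) = sin(π/2 - 29π/60) = sin(π/60)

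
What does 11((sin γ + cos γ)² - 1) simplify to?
11((sin γ + cos γ)² - 1) = 11(sin(2γ)) (using Pythagorean + double angle)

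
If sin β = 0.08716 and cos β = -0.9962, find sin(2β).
sin(2β) = 2 sin β cos β = -0.1737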